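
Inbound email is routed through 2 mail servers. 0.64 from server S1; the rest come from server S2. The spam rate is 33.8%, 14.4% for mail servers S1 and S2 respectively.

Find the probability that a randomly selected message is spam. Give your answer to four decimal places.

P(S2) = 1 − (0.64) = 0.36.
Summing over the partition,
P(S) = P(S|S1)·P(S1) + P(S|S2)·P(S2)
      = 0.338·0.64 + 0.144·0.36
      = 0.21632 + 0.05184 = 0.26816

0.2682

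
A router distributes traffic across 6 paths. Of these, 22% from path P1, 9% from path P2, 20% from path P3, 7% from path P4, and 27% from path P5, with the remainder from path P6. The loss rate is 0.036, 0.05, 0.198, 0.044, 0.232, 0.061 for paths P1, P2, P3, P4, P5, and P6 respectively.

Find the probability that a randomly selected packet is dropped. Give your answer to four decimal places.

0.1269

P(P6) = 1 − (0.22 + 0.09 + 0.2 + 0.07 + 0.27) = 0.15.
By the law of total probability,
P(L) = P(L|P1)·P(P1) + P(L|P2)·P(P2) + P(L|P3)·P(P3) + P(L|P4)·P(P4) + P(L|P5)·P(P5) + P(L|P6)·P(P6)
      = 0.036·0.22 + 0.05·0.09 + 0.198·0.2 + 0.044·0.07 + 0.232·0.27 + 0.061·0.15
      = 0.00792 + 0.0045 + 0.0396 + 0.00308 + 0.06264 + 0.00915 = 0.12689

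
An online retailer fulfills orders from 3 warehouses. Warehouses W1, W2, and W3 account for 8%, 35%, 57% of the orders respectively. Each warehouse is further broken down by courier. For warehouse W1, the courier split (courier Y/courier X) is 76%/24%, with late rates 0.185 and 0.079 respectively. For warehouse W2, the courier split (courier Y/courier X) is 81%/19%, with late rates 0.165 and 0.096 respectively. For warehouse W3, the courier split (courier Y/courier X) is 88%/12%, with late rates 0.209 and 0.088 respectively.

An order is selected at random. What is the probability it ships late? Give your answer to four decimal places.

P(L) ≈ 0.1768

P(L|W1) = 0.76·0.185 + 0.24·0.079 = 0.1406 + 0.01896 = 0.15956
P(L|W2) = 0.81·0.165 + 0.19·0.096 = 0.13365 + 0.01824 = 0.15189
P(L|W3) = 0.88·0.209 + 0.12·0.088 = 0.18392 + 0.01056 = 0.19448
Then overall,
P(L) = 0.08·0.15956 + 0.35·0.15189 + 0.57·0.19448
      = 0.0127648 + 0.0531615 + 0.1108536 = 0.1767799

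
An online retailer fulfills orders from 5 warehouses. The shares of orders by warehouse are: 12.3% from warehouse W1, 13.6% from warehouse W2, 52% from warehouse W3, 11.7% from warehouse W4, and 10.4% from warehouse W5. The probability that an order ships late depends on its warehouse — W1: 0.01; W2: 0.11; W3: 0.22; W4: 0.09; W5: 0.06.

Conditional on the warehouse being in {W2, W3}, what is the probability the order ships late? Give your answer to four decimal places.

Let S = {W2, W3}.
P(S) = 0.136 + 0.52 = 0.656.
P(L ∩ S) = 0.11·0.136 + 0.22·0.52 = 0.01496 + 0.1144 = 0.12936.
P(L | S) = 0.12936 / 0.656 = 0.197195…

P(L|S) ≈ 0.1972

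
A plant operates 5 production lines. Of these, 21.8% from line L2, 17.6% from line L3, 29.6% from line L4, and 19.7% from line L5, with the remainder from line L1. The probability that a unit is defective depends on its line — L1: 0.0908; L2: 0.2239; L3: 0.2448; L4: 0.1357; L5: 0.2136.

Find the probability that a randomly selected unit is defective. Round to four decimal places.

P(L1) = 1 − (0.218 + 0.176 + 0.296 + 0.197) = 0.113.
By the law of total probability,
P(D) = P(D|L1)·P(L1) + P(D|L2)·P(L2) + P(D|L3)·P(L3) + P(D|L4)·P(L4) + P(D|L5)·P(L5)
      = 0.0908·0.113 + 0.2239·0.218 + 0.2448·0.176 + 0.1357·0.296 + 0.2136·0.197
      = 0.0102604 + 0.0488102 + 0.0430848 + 0.0401672 + 0.0420792 = 0.1844018

0.1844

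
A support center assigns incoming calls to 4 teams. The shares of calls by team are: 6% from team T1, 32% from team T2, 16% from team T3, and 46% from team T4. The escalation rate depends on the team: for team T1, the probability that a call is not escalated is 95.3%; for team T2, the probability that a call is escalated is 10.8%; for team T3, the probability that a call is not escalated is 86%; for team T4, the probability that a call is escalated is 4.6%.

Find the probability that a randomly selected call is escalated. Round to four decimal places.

0.0809

P(E|T1) = 1 − 0.953 = 0.047.
P(E|T3) = 1 − 0.86 = 0.14.
P(E) = P(E|T1)·P(T1) + P(E|T2)·P(T2) + P(E|T3)·P(T3) + P(E|T4)·P(T4)
      = 0.047·0.06 + 0.108·0.32 + 0.14·0.16 + 0.046·0.46
      = 0.00282 + 0.03456 + 0.0224 + 0.02116 = 0.08094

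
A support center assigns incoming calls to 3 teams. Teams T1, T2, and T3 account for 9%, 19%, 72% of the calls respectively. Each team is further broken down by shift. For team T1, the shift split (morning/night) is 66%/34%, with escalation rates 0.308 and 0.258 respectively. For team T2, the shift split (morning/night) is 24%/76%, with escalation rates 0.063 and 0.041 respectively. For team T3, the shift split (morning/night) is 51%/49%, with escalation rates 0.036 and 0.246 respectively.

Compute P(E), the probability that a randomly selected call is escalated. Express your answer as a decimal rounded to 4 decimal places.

P(E) ≈ 0.1350

P(E|T1) = 0.66·0.308 + 0.34·0.258 = 0.20328 + 0.08772 = 0.291
P(E|T2) = 0.24·0.063 + 0.76·0.041 = 0.01512 + 0.03116 = 0.04628
P(E|T3) = 0.51·0.036 + 0.49·0.246 = 0.01836 + 0.12054 = 0.1389
By total probability over the outer partition,
P(E) = 0.09·0.291 + 0.19·0.04628 + 0.72·0.1389
      = 0.02619 + 0.0087932 + 0.100008 = 0.1349912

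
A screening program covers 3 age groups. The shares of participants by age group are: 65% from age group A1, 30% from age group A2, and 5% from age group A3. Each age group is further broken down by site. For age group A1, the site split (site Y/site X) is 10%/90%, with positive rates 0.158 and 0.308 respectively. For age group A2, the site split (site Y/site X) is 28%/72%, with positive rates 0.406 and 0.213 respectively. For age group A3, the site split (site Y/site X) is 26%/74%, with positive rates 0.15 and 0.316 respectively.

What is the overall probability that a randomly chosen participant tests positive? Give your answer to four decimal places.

P(T) ≈ 0.2842

P(T|A1) = 0.1·0.158 + 0.9·0.308 = 0.0158 + 0.2772 = 0.293
P(T|A2) = 0.28·0.406 + 0.72·0.213 = 0.11368 + 0.15336 = 0.26704
P(T|A3) = 0.26·0.15 + 0.74·0.316 = 0.039 + 0.23384 = 0.27284
By total probability over the outer partition,
P(T) = 0.65·0.293 + 0.3·0.26704 + 0.05·0.27284
      = 0.19045 + 0.080112 + 0.013642 = 0.284204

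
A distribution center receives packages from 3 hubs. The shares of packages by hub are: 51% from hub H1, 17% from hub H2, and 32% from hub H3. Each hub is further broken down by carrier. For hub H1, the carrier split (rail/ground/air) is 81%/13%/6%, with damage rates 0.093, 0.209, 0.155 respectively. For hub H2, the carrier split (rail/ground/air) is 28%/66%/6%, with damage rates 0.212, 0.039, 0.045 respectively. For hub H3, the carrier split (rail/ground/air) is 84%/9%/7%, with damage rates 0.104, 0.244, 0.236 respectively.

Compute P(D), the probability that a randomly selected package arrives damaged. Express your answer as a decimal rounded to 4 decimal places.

0.1122

P(D|H1) = 0.81·0.093 + 0.13·0.209 + 0.06·0.155 = 0.07533 + 0.02717 + 0.0093 = 0.1118
P(D|H2) = 0.28·0.212 + 0.66·0.039 + 0.06·0.045 = 0.05936 + 0.02574 + 0.0027 = 0.0878
P(D|H3) = 0.84·0.104 + 0.09·0.244 + 0.07·0.236 = 0.08736 + 0.02196 + 0.01652 = 0.12584
By total probability over the outer partition,
P(D) = 0.51·0.1118 + 0.17·0.0878 + 0.32·0.12584
      = 0.057018 + 0.014926 + 0.0402688 = 0.1122128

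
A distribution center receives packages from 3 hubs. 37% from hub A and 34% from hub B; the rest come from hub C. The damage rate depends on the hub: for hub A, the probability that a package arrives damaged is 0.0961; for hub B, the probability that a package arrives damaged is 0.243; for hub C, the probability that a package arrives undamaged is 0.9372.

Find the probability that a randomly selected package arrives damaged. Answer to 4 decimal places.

P(C) = 1 − (0.37 + 0.34) = 0.29.
P(D|C) = 1 − 0.9372 = 0.0628.
P(D) = P(D|A)·P(A) + P(D|B)·P(B) + P(D|C)·P(C)
      = 0.0961·0.37 + 0.243·0.34 + 0.0628·0.29
      = 0.035557 + 0.08262 + 0.018212 = 0.136389

P(D) ≈ 0.1364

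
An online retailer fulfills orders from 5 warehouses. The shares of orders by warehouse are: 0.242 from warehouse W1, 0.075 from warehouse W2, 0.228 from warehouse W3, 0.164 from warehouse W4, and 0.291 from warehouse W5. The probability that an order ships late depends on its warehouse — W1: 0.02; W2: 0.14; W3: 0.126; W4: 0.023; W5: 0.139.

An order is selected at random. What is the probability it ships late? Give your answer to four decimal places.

P(L) = P(L|W1)·P(W1) + P(L|W2)·P(W2) + P(L|W3)·P(W3) + P(L|W4)·P(W4) + P(L|W5)·P(W5)
      = 0.02·0.242 + 0.14·0.075 + 0.126·0.228 + 0.023·0.164 + 0.139·0.291
      = 0.00484 + 0.0105 + 0.028728 + 0.003772 + 0.040449 = 0.088289

P(L) ≈ 0.0883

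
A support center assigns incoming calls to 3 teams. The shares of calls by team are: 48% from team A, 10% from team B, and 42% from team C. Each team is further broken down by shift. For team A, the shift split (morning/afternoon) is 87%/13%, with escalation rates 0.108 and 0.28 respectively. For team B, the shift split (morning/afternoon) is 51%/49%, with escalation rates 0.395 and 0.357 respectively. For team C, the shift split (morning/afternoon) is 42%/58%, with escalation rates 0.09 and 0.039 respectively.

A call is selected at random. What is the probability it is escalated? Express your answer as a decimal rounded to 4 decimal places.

0.1256

P(E|A) = 0.87·0.108 + 0.13·0.28 = 0.09396 + 0.0364 = 0.13036
P(E|B) = 0.51·0.395 + 0.49·0.357 = 0.20145 + 0.17493 = 0.37638
P(E|C) = 0.42·0.09 + 0.58·0.039 = 0.0378 + 0.02262 = 0.06042
By total probability over the outer partition,
P(E) = 0.48·0.13036 + 0.1·0.37638 + 0.42·0.06042
      = 0.0625728 + 0.037638 + 0.0253764 = 0.1255872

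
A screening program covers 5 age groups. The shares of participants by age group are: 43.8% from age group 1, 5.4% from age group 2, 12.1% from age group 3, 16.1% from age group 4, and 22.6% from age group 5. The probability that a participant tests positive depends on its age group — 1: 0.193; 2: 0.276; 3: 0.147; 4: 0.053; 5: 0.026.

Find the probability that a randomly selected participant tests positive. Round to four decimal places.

Using total probability over the partition,
P(T) = P(T|1)·P(1) + P(T|2)·P(2) + P(T|3)·P(3) + P(T|4)·P(4) + P(T|5)·P(5)
      = 0.193·0.438 + 0.276·0.054 + 0.147·0.121 + 0.053·0.161 + 0.026·0.226
      = 0.084534 + 0.014904 + 0.017787 + 0.008533 + 0.005876 = 0.131634

0.1316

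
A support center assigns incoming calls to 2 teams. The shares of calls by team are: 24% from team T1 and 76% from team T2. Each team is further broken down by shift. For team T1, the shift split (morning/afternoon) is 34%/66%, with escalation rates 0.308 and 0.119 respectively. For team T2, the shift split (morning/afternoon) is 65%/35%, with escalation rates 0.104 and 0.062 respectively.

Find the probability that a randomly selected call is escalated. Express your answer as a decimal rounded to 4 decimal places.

P(E) ≈ 0.1119

P(E|T1) = 0.34·0.308 + 0.66·0.119 = 0.10472 + 0.07854 = 0.18326
P(E|T2) = 0.65·0.104 + 0.35·0.062 = 0.0676 + 0.0217 = 0.0893
By total probability over the outer partition,
P(E) = 0.24·0.18326 + 0.76·0.0893
      = 0.0439824 + 0.067868 = 0.1118504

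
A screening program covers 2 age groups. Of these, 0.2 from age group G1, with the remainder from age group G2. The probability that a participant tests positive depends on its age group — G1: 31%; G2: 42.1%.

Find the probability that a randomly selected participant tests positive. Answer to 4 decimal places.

P(G2) = 1 − (0.2) = 0.8.
P(T) = P(T|G1)·P(G1) + P(T|G2)·P(G2)
      = 0.31·0.2 + 0.421·0.8
      = 0.062 + 0.3368 = 0.3988

P(T) ≈ 0.3988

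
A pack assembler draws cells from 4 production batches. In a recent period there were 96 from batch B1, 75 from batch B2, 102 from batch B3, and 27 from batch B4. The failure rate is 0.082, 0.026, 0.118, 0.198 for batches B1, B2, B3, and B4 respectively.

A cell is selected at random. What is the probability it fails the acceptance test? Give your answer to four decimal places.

P(F) ≈ 0.0907

Total: 96 + 75 + 102 + 27 = 300.
P(B1) = 96/300 = 0.32. P(B2) = 75/300 = 0.25. P(B3) = 102/300 = 0.34. P(B4) = 27/300 = 0.09.
Using total probability over the partition,
P(F) = P(F|B1)·P(B1) + P(F|B2)·P(B2) + P(F|B3)·P(B3) + P(F|B4)·P(B4)
      = 0.082·0.32 + 0.026·0.25 + 0.118·0.34 + 0.198·0.09
      = 0.02624 + 0.0065 + 0.04012 + 0.01782 = 0.09068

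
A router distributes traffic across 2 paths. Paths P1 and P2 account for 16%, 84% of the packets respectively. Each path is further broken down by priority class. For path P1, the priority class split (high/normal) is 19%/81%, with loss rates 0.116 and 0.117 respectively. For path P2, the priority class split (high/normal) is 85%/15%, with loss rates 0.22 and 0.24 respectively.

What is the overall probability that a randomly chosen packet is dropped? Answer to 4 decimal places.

P(L|P1) = 0.19·0.116 + 0.81·0.117 = 0.02204 + 0.09477 = 0.11681
P(L|P2) = 0.85·0.22 + 0.15·0.24 = 0.187 + 0.036 = 0.223
By total probability over the outer partition,
P(L) = 0.16·0.11681 + 0.84·0.223
      = 0.0186896 + 0.18732 = 0.2060096

0.2060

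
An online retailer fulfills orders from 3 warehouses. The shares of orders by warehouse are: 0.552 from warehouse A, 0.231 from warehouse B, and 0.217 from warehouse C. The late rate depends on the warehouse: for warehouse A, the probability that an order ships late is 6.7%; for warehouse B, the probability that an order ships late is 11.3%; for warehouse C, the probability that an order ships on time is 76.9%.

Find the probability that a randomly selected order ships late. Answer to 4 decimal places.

P(L|C) = 1 − 0.769 = 0.231.
Summing over the partition,
P(L) = P(L|A)·P(A) + P(L|B)·P(B) + P(L|C)·P(C)
      = 0.067·0.552 + 0.113·0.231 + 0.231·0.217
      = 0.036984 + 0.026103 + 0.050127 = 0.113214

0.1132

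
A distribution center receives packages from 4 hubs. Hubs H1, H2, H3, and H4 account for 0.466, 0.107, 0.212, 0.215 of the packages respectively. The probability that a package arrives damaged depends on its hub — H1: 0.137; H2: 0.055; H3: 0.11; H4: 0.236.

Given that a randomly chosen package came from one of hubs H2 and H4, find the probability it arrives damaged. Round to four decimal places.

Let S = {H2, H4}.
P(S) = 0.107 + 0.215 = 0.322.
P(D ∩ S) = 0.055·0.107 + 0.236·0.215 = 0.005885 + 0.05074 = 0.056625.
P(D | S) = 0.056625 / 0.322 = 0.175854…

P(D|S) ≈ 0.1759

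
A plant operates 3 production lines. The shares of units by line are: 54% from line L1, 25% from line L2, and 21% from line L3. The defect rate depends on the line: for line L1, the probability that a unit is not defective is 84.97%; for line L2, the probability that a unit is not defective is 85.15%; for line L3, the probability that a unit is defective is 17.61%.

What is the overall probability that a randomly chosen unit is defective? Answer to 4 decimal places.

P(D|L1) = 1 − 0.8497 = 0.1503.
P(D|L2) = 1 − 0.8515 = 0.1485.
Summing over the partition,
P(D) = P(D|L1)·P(L1) + P(D|L2)·P(L2) + P(D|L3)·P(L3)
      = 0.1503·0.54 + 0.1485·0.25 + 0.1761·0.21
      = 0.081162 + 0.037125 + 0.036981 = 0.155268

0.1553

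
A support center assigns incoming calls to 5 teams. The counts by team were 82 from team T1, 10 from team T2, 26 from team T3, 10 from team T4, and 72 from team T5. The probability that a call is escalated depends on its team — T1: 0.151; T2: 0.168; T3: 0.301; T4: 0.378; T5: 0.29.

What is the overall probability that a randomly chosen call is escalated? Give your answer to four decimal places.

P(E) ≈ 0.2327

Total: 82 + 10 + 26 + 10 + 72 = 200.
P(T1) = 82/200 = 0.41. P(T2) = 10/200 = 0.05. P(T3) = 26/200 = 0.13. P(T4) = 10/200 = 0.05. P(T5) = 72/200 = 0.36.
Summing over the partition,
P(E) = P(E|T1)·P(T1) + P(E|T2)·P(T2) + P(E|T3)·P(T3) + P(E|T4)·P(T4) + P(E|T5)·P(T5)
      = 0.151·0.41 + 0.168·0.05 + 0.301·0.13 + 0.378·0.05 + 0.29·0.36
      = 0.06191 + 0.0084 + 0.03913 + 0.0189 + 0.1044 = 0.23274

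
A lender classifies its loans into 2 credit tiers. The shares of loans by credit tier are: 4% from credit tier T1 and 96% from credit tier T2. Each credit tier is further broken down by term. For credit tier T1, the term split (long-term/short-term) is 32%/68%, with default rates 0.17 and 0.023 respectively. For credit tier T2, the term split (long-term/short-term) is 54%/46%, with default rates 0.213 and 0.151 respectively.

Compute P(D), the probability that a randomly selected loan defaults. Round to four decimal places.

P(D|T1) = 0.32·0.17 + 0.68·0.023 = 0.0544 + 0.01564 = 0.07004
P(D|T2) = 0.54·0.213 + 0.46·0.151 = 0.11502 + 0.06946 = 0.18448
By total probability over the outer partition,
P(D) = 0.04·0.07004 + 0.96·0.18448
      = 0.0028016 + 0.1771008 = 0.1799024

P(D) ≈ 0.1799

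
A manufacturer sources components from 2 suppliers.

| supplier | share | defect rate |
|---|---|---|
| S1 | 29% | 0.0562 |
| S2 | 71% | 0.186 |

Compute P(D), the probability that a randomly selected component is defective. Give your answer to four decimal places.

0.1484

Using total probability over the partition,
P(D) = P(D|S1)·P(S1) + P(D|S2)·P(S2)
      = 0.0562·0.29 + 0.186·0.71
      = 0.016298 + 0.13206 = 0.148358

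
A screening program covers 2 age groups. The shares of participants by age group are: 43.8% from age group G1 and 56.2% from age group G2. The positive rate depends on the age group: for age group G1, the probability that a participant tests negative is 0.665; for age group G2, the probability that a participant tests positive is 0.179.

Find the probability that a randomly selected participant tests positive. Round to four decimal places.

P(T|G1) = 1 − 0.665 = 0.335.
Using total probability over the partition,
P(T) = P(T|G1)·P(G1) + P(T|G2)·P(G2)
      = 0.335·0.438 + 0.179·0.562
      = 0.14673 + 0.100598 = 0.247328

0.2473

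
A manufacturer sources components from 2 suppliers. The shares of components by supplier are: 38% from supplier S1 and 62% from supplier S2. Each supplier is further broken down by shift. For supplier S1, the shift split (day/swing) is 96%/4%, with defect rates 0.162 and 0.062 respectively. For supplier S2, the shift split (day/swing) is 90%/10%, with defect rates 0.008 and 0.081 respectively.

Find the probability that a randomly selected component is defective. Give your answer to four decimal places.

P(D|S1) = 0.96·0.162 + 0.04·0.062 = 0.15552 + 0.00248 = 0.158
P(D|S2) = 0.9·0.008 + 0.1·0.081 = 0.0072 + 0.0081 = 0.0153
By total probability over the outer partition,
P(D) = 0.38·0.158 + 0.62·0.0153
      = 0.06004 + 0.009486 = 0.069526

P(D) ≈ 0.0695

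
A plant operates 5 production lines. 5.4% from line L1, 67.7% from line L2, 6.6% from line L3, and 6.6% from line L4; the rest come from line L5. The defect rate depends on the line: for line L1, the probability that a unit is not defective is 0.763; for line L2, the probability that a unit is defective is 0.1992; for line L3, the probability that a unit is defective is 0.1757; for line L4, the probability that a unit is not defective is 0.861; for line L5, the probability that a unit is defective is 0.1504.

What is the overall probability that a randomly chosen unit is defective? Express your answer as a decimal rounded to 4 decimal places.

P(L5) = 1 − (0.054 + 0.677 + 0.066 + 0.066) = 0.137.
P(D|L1) = 1 − 0.763 = 0.237.
P(D|L4) = 1 − 0.861 = 0.139.
P(D) = P(D|L1)·P(L1) + P(D|L2)·P(L2) + P(D|L3)·P(L3) + P(D|L4)·P(L4) + P(D|L5)·P(L5)
      = 0.237·0.054 + 0.1992·0.677 + 0.1757·0.066 + 0.139·0.066 + 0.1504·0.137
      = 0.012798 + 0.1348584 + 0.0115962 + 0.009174 + 0.0206048 = 0.1890314

0.1890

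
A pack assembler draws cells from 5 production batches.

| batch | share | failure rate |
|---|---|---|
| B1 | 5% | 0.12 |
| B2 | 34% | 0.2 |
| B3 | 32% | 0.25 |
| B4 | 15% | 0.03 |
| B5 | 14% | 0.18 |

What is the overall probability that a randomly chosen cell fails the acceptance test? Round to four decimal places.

P(F) ≈ 0.1837

By the law of total probability,
P(F) = P(F|B1)·P(B1) + P(F|B2)·P(B2) + P(F|B3)·P(B3) + P(F|B4)·P(B4) + P(F|B5)·P(B5)
      = 0.12·0.05 + 0.2·0.34 + 0.25·0.32 + 0.03·0.15 + 0.18·0.14
      = 0.006 + 0.068 + 0.08 + 0.0045 + 0.0252 = 0.1837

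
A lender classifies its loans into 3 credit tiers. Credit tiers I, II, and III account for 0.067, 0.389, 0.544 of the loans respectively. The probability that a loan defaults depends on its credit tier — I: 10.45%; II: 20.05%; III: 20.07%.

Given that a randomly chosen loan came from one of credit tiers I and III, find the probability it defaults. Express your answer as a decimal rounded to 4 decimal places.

Let S = {I, III}.
P(S) = 0.067 + 0.544 = 0.611.
P(D ∩ S) = 0.1045·0.067 + 0.2007·0.544 = 0.0070015 + 0.1091808 = 0.1161823.
P(D | S) = 0.1161823 / 0.611 = 0.190151…

0.1902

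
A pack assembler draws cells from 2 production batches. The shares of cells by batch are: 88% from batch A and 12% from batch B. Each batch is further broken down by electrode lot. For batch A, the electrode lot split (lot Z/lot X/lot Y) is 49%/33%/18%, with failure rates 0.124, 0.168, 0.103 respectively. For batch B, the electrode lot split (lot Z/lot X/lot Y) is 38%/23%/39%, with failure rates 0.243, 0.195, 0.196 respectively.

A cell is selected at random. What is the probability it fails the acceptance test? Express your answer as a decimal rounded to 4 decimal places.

P(F|A) = 0.49·0.124 + 0.33·0.168 + 0.18·0.103 = 0.06076 + 0.05544 + 0.01854 = 0.13474
P(F|B) = 0.38·0.243 + 0.23·0.195 + 0.39·0.196 = 0.09234 + 0.04485 + 0.07644 = 0.21363
By total probability over the outer partition,
P(F) = 0.88·0.13474 + 0.12·0.21363
      = 0.1185712 + 0.0256356 = 0.1442068

0.1442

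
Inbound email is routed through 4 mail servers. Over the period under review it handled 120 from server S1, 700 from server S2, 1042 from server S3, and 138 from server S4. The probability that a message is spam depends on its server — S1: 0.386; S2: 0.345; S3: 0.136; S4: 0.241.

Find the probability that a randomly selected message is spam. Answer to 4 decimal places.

P(S) ≈ 0.2314

Total: 120 + 700 + 1042 + 138 = 2000.
P(S1) = 120/2000 = 0.06. P(S2) = 700/2000 = 0.35. P(S3) = 1042/2000 = 0.521. P(S4) = 138/2000 = 0.069.
Using total probability over the partition,
P(S) = P(S|S1)·P(S1) + P(S|S2)·P(S2) + P(S|S3)·P(S3) + P(S|S4)·P(S4)
      = 0.386·0.06 + 0.345·0.35 + 0.136·0.521 + 0.241·0.069
      = 0.02316 + 0.12075 + 0.070856 + 0.016629 = 0.231395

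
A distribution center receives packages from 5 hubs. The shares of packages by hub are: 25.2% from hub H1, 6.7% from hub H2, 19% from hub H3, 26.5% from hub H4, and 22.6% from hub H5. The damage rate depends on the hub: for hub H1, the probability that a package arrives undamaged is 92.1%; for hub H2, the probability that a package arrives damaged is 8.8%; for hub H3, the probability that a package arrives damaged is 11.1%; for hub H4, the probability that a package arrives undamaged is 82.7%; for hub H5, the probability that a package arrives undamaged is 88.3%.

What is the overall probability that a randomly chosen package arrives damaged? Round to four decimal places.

P(D|H1) = 1 − 0.921 = 0.079.
P(D|H4) = 1 − 0.827 = 0.173.
P(D|H5) = 1 − 0.883 = 0.117.
P(D) = P(D|H1)·P(H1) + P(D|H2)·P(H2) + P(D|H3)·P(H3) + P(D|H4)·P(H4) + P(D|H5)·P(H5)
      = 0.079·0.252 + 0.088·0.067 + 0.111·0.19 + 0.173·0.265 + 0.117·0.226
      = 0.019908 + 0.005896 + 0.02109 + 0.045845 + 0.026442 = 0.119181

0.1192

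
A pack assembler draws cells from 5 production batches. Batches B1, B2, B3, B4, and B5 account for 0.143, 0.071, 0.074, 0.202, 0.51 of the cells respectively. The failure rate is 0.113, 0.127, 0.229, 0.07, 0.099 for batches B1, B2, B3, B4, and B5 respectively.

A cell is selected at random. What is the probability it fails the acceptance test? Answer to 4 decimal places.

0.1068

Summing over the partition,
P(F) = P(F|B1)·P(B1) + P(F|B2)·P(B2) + P(F|B3)·P(B3) + P(F|B4)·P(B4) + P(F|B5)·P(B5)
      = 0.113·0.143 + 0.127·0.071 + 0.229·0.074 + 0.07·0.202 + 0.099·0.51
      = 0.016159 + 0.009017 + 0.016946 + 0.01414 + 0.05049 = 0.106752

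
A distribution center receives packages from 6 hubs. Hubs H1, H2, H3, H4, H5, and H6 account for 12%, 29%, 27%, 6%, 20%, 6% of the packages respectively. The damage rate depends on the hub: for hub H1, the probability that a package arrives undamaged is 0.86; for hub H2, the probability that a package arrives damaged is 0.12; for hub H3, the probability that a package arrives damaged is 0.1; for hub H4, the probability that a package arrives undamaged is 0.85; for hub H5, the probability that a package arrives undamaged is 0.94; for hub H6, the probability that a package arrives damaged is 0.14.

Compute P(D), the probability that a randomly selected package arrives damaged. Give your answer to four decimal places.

P(D|H1) = 1 − 0.86 = 0.14.
P(D|H4) = 1 − 0.85 = 0.15.
P(D|H5) = 1 − 0.94 = 0.06.
P(D) = P(D|H1)·P(H1) + P(D|H2)·P(H2) + P(D|H3)·P(H3) + P(D|H4)·P(H4) + P(D|H5)·P(H5) + P(D|H6)·P(H6)
      = 0.14·0.12 + 0.12·0.29 + 0.1·0.27 + 0.15·0.06 + 0.06·0.2 + 0.14·0.06
      = 0.0168 + 0.0348 + 0.027 + 0.009 + 0.012 + 0.0084 = 0.108

P(D) ≈ 0.1080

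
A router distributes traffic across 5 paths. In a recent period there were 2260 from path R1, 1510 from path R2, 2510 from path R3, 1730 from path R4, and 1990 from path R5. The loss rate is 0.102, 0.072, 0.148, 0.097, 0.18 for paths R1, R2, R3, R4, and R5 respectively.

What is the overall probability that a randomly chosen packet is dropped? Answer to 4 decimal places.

P(L) ≈ 0.1237

Total: 2260 + 1510 + 2510 + 1730 + 1990 = 10000.
P(R1) = 2260/10000 = 0.226. P(R2) = 1510/10000 = 0.151. P(R3) = 2510/10000 = 0.251. P(R4) = 1730/10000 = 0.173. P(R5) = 1990/10000 = 0.199.
P(L) = P(L|R1)·P(R1) + P(L|R2)·P(R2) + P(L|R3)·P(R3) + P(L|R4)·P(R4) + P(L|R5)·P(R5)
      = 0.102·0.226 + 0.072·0.151 + 0.148·0.251 + 0.097·0.173 + 0.18·0.199
      = 0.023052 + 0.010872 + 0.037148 + 0.016781 + 0.03582 = 0.123673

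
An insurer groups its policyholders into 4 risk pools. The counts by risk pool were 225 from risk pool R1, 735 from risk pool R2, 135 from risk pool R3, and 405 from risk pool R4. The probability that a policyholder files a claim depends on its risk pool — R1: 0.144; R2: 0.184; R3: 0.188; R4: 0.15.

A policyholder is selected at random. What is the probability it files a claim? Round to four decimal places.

Total: 225 + 735 + 135 + 405 = 1500.
P(R1) = 225/1500 = 0.15. P(R2) = 735/1500 = 0.49. P(R3) = 135/1500 = 0.09. P(R4) = 405/1500 = 0.27.
Summing over the partition,
P(C) = P(C|R1)·P(R1) + P(C|R2)·P(R2) + P(C|R3)·P(R3) + P(C|R4)·P(R4)
      = 0.144·0.15 + 0.184·0.49 + 0.188·0.09 + 0.15·0.27
      = 0.0216 + 0.09016 + 0.01692 + 0.0405 = 0.16918

0.1692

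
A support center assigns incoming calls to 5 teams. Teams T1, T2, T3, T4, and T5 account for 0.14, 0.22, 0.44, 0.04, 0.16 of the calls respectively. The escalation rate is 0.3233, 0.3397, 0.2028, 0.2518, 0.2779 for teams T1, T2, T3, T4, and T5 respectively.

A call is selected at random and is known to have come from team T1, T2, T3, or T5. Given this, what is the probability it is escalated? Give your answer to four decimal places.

Let S = {T1, T2, T3, T5}.
P(S) = 0.14 + 0.22 + 0.44 + 0.16 = 0.96.
P(E ∩ S) = 0.3233·0.14 + 0.3397·0.22 + 0.2028·0.44 + 0.2779·0.16 = 0.045262 + 0.074734 + 0.089232 + 0.044464 = 0.253692.
P(E | S) = 0.253692 / 0.96 = 0.264263…

0.2643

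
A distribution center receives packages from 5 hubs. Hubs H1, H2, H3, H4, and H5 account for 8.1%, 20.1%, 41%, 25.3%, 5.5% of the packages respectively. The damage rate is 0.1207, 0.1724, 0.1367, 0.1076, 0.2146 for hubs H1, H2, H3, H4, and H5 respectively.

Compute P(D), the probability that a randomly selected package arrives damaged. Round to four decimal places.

P(D) = P(D|H1)·P(H1) + P(D|H2)·P(H2) + P(D|H3)·P(H3) + P(D|H4)·P(H4) + P(D|H5)·P(H5)
      = 0.1207·0.081 + 0.1724·0.201 + 0.1367·0.41 + 0.1076·0.253 + 0.2146·0.055
      = 0.0097767 + 0.0346524 + 0.056047 + 0.0272228 + 0.011803 = 0.1395019

P(D) ≈ 0.1395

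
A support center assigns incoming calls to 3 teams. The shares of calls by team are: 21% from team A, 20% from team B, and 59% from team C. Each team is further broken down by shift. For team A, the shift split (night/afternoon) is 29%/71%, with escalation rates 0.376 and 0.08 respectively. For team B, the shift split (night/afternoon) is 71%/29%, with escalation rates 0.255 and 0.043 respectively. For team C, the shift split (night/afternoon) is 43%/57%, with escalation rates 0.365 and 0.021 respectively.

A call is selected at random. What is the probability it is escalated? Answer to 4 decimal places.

0.1732

P(E|A) = 0.29·0.376 + 0.71·0.08 = 0.10904 + 0.0568 = 0.16584
P(E|B) = 0.71·0.255 + 0.29·0.043 = 0.18105 + 0.01247 = 0.19352
P(E|C) = 0.43·0.365 + 0.57·0.021 = 0.15695 + 0.01197 = 0.16892
Then overall,
P(E) = 0.21·0.16584 + 0.2·0.19352 + 0.59·0.16892
      = 0.0348264 + 0.038704 + 0.0996628 = 0.1731932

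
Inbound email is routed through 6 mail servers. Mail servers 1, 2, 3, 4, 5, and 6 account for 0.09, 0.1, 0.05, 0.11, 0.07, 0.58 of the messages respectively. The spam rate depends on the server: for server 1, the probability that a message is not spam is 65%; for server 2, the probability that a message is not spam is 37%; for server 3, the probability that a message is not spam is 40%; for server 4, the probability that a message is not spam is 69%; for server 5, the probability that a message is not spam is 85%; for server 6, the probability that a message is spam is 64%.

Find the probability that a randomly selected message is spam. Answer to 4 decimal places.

0.5403

P(S|1) = 1 − 0.65 = 0.35.
P(S|2) = 1 − 0.37 = 0.63.
P(S|3) = 1 − 0.4 = 0.6.
P(S|4) = 1 − 0.69 = 0.31.
P(S|5) = 1 − 0.85 = 0.15.
Summing over the partition,
P(S) = P(S|1)·P(1) + P(S|2)·P(2) + P(S|3)·P(3) + P(S|4)·P(4) + P(S|5)·P(5) + P(S|6)·P(6)
      = 0.35·0.09 + 0.63·0.1 + 0.6·0.05 + 0.31·0.11 + 0.15·0.07 + 0.64·0.58
      = 0.0315 + 0.063 + 0.03 + 0.0341 + 0.0105 + 0.3712 = 0.5403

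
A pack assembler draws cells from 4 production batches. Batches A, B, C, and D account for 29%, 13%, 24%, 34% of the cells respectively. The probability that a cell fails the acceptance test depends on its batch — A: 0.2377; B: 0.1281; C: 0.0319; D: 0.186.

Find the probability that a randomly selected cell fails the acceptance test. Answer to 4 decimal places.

P(F) = P(F|A)·P(A) + P(F|B)·P(B) + P(F|C)·P(C) + P(F|D)·P(D)
      = 0.2377·0.29 + 0.1281·0.13 + 0.0319·0.24 + 0.186·0.34
      = 0.068933 + 0.016653 + 0.007656 + 0.06324 = 0.156482

0.1565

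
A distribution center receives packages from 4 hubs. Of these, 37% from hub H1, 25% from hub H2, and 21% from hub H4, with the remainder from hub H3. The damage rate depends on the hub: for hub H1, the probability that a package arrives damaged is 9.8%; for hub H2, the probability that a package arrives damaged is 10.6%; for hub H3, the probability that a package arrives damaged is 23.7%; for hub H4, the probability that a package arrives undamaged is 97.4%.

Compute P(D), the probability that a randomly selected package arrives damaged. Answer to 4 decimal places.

0.1085

P(H3) = 1 − (0.37 + 0.25 + 0.21) = 0.17.
P(D|H4) = 1 − 0.974 = 0.026.
P(D) = P(D|H1)·P(H1) + P(D|H2)·P(H2) + P(D|H3)·P(H3) + P(D|H4)·P(H4)
      = 0.098·0.37 + 0.106·0.25 + 0.237·0.17 + 0.026·0.21
      = 0.03626 + 0.0265 + 0.04029 + 0.00546 = 0.10851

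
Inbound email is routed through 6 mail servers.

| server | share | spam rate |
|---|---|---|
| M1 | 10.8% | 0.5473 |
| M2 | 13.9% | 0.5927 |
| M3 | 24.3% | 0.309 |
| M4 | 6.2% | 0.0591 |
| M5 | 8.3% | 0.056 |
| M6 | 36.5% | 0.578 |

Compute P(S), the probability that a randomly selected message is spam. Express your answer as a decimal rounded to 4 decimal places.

P(S) = P(S|M1)·P(M1) + P(S|M2)·P(M2) + P(S|M3)·P(M3) + P(S|M4)·P(M4) + P(S|M5)·P(M5) + P(S|M6)·P(M6)
      = 0.5473·0.108 + 0.5927·0.139 + 0.309·0.243 + 0.0591·0.062 + 0.056·0.083 + 0.578·0.365
      = 0.0591084 + 0.0823853 + 0.075087 + 0.0036642 + 0.004648 + 0.21097 = 0.4358629

0.4359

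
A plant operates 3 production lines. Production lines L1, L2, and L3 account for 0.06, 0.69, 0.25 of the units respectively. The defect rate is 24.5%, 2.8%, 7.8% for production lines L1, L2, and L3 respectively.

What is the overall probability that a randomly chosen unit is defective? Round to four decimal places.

By the law of total probability,
P(D) = P(D|L1)·P(L1) + P(D|L2)·P(L2) + P(D|L3)·P(L3)
      = 0.245·0.06 + 0.028·0.69 + 0.078·0.25
      = 0.0147 + 0.01932 + 0.0195 = 0.05352

P(D) ≈ 0.0535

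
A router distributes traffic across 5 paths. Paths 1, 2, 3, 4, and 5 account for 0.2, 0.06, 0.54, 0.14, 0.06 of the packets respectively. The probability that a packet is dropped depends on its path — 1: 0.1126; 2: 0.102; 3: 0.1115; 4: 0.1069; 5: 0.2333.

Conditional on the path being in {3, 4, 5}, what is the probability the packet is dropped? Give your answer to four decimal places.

Let S = {3, 4, 5}.
P(S) = 0.54 + 0.14 + 0.06 = 0.74.
P(L ∩ S) = 0.1115·0.54 + 0.1069·0.14 + 0.2333·0.06 = 0.06021 + 0.014966 + 0.013998 = 0.089174.
P(L | S) = 0.089174 / 0.74 = 0.120505…

P(L|S) ≈ 0.1205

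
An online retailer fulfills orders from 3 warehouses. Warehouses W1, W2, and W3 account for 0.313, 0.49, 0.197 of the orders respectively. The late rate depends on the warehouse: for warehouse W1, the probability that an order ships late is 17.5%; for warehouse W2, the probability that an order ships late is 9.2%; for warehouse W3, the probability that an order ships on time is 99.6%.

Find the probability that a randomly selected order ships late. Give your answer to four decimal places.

P(L|W3) = 1 − 0.996 = 0.004.
P(L) = P(L|W1)·P(W1) + P(L|W2)·P(W2) + P(L|W3)·P(W3)
      = 0.175·0.313 + 0.092·0.49 + 0.004·0.197
      = 0.054775 + 0.04508 + 0.000788 = 0.100643

0.1006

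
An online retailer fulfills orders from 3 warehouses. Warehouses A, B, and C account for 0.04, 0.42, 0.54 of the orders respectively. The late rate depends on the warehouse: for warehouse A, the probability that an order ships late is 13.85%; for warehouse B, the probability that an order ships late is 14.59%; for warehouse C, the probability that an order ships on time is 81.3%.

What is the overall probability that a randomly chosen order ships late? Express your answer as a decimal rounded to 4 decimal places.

P(L|C) = 1 − 0.813 = 0.187.
Using total probability over the partition,
P(L) = P(L|A)·P(A) + P(L|B)·P(B) + P(L|C)·P(C)
      = 0.1385·0.04 + 0.1459·0.42 + 0.187·0.54
      = 0.00554 + 0.061278 + 0.10098 = 0.167798

0.1678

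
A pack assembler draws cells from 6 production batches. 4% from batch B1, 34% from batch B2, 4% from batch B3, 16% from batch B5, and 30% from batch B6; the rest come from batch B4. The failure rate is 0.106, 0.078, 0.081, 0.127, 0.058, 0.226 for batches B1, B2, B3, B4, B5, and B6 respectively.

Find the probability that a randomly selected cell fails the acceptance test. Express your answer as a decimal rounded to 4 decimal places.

0.1263

P(B4) = 1 − (0.04 + 0.34 + 0.04 + 0.16 + 0.3) = 0.12.
Summing over the partition,
P(F) = P(F|B1)·P(B1) + P(F|B2)·P(B2) + P(F|B3)·P(B3) + P(F|B4)·P(B4) + P(F|B5)·P(B5) + P(F|B6)·P(B6)
      = 0.106·0.04 + 0.078·0.34 + 0.081·0.04 + 0.127·0.12 + 0.058·0.16 + 0.226·0.3
      = 0.00424 + 0.02652 + 0.00324 + 0.01524 + 0.00928 + 0.0678 = 0.12632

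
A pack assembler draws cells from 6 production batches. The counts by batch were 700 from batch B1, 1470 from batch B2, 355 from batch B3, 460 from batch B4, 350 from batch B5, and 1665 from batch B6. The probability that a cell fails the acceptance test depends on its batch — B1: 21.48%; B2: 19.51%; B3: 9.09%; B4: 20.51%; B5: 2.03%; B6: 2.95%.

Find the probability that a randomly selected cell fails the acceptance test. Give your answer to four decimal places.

0.1240

Total: 700 + 1470 + 355 + 460 + 350 + 1665 = 5000.
P(B1) = 700/5000 = 0.14. P(B2) = 1470/5000 = 0.294. P(B3) = 355/5000 = 0.071. P(B4) = 460/5000 = 0.092. P(B5) = 350/5000 = 0.07. P(B6) = 1665/5000 = 0.333.
P(F) = P(F|B1)·P(B1) + P(F|B2)·P(B2) + P(F|B3)·P(B3) + P(F|B4)·P(B4) + P(F|B5)·P(B5) + P(F|B6)·P(B6)
      = 0.2148·0.14 + 0.1951·0.294 + 0.0909·0.071 + 0.2051·0.092 + 0.0203·0.07 + 0.0295·0.333
      = 0.030072 + 0.0573594 + 0.0064539 + 0.0188692 + 0.001421 + 0.0098235 = 0.123999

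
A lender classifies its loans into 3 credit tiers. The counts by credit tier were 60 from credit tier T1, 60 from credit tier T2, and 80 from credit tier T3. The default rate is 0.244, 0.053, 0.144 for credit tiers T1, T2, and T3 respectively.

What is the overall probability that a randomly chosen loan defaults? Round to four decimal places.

P(D) ≈ 0.1467

Total: 60 + 60 + 80 = 200.
P(T1) = 60/200 = 0.3. P(T2) = 60/200 = 0.3. P(T3) = 80/200 = 0.4.
Using total probability over the partition,
P(D) = P(D|T1)·P(T1) + P(D|T2)·P(T2) + P(D|T3)·P(T3)
      = 0.244·0.3 + 0.053·0.3 + 0.144·0.4
      = 0.0732 + 0.0159 + 0.0576 = 0.1467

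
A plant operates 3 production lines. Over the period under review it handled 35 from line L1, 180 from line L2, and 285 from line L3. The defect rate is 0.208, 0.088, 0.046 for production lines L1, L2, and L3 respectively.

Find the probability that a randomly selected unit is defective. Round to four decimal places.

0.0725

Total: 35 + 180 + 285 = 500.
P(L1) = 35/500 = 0.07. P(L2) = 180/500 = 0.36. P(L3) = 285/500 = 0.57.
Summing over the partition,
P(D) = P(D|L1)·P(L1) + P(D|L2)·P(L2) + P(D|L3)·P(L3)
      = 0.208·0.07 + 0.088·0.36 + 0.046·0.57
      = 0.01456 + 0.03168 + 0.02622 = 0.07246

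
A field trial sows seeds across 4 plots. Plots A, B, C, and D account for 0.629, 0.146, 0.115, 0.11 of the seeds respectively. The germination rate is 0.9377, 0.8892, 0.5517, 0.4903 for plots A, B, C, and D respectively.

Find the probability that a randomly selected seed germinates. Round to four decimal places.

P(G) = P(G|A)·P(A) + P(G|B)·P(B) + P(G|C)·P(C) + P(G|D)·P(D)
      = 0.9377·0.629 + 0.8892·0.146 + 0.5517·0.115 + 0.4903·0.11
      = 0.5898133 + 0.1298232 + 0.0634455 + 0.053933 = 0.837015

0.8370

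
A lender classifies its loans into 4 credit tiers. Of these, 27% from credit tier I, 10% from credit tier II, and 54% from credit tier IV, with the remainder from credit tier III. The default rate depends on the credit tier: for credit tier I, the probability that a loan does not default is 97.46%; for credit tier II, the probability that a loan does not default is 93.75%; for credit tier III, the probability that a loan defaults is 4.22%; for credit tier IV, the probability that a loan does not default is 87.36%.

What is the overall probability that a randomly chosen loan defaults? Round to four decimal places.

P(D) ≈ 0.0852

P(III) = 1 − (0.27 + 0.1 + 0.54) = 0.09.
P(D|I) = 1 − 0.9746 = 0.0254.
P(D|II) = 1 − 0.9375 = 0.0625.
P(D|IV) = 1 − 0.8736 = 0.1264.
Using total probability over the partition,
P(D) = P(D|I)·P(I) + P(D|II)·P(II) + P(D|III)·P(III) + P(D|IV)·P(IV)
      = 0.0254·0.27 + 0.0625·0.1 + 0.0422·0.09 + 0.1264·0.54
      = 0.006858 + 0.00625 + 0.003798 + 0.068256 = 0.085162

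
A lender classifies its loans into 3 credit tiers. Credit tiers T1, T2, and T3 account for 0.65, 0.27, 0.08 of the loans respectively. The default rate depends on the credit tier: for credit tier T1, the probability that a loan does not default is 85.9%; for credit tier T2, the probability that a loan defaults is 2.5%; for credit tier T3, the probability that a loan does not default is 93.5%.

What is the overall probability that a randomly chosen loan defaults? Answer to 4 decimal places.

0.1036

P(D|T1) = 1 − 0.859 = 0.141.
P(D|T3) = 1 − 0.935 = 0.065.
By the law of total probability,
P(D) = P(D|T1)·P(T1) + P(D|T2)·P(T2) + P(D|T3)·P(T3)
      = 0.141·0.65 + 0.025·0.27 + 0.065·0.08
      = 0.09165 + 0.00675 + 0.0052 = 0.1036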